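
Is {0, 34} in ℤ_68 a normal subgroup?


H = {0, 34} in ℤ_68
ℤ_68 is abelian; every subgroup of an abelian group is normal

Yes, normal subgroup


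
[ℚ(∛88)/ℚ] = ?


∛88 has minimal polynomial x³ - 88 (irreducible over ℚ since 88 is not a perfect cube)

[ℚ(∛88)/ℚ] = 3


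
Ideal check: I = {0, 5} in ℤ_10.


Check ideal conditions for I = {0, 5} in ℤ_10:
(1) I is an additive subgroup? Yes
(2) For r ∈ ℤ_10 and a ∈ I: r·a ∈ I? Yes

Yes, I is an ideal of ℤ_10


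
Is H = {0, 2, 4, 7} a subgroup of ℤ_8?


Subgroup test for H = {0, 2, 4, 7} in (ℤ_8, +):
(1) 0 ∈ H? Yes
(2) Closure: for all a,b ∈ H, (a+b) mod 8 ∈ H? No  [counterexample: 2 + 4 = 6 ∉ H]
(3) Inverses: for all a ∈ H, -a mod 8 ∈ H? No

No, H is not a subgroup of ℤ_8


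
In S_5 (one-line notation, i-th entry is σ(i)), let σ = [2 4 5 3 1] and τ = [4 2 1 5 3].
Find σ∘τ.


σ∘τ: apply τ first, then σ
1 →τ 4 →σ 3
2 →τ 2 →σ 4
3 →τ 1 →σ 2
4 →τ 5 →σ 1
5 →τ 3 →σ 5

σ∘τ = [3 4 2 1 5]


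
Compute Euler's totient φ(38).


Factor n: 38 = 2 × 19
φ(n) = n · ∏(1 - 1/p) over distinct primes p | n
φ(38) = 38 · (1 - 1/2) · (1 - 1/19) = 18

φ(38) = 18


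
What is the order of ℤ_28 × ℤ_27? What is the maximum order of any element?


|ℤ_28 × ℤ_27| = 28 × 27 = 756
Max element order = lcm(28,27) = 756
Cyclic? Yes (gcd=1)

|ℤ_28×ℤ_27| = 756, max element order = 756


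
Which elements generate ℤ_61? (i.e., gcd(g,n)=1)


g generates ℤ_n iff gcd(g,n) = 1
Prime factors of 61: 61
Generators are g ∈ {1,...,60} not divisible by any of these primes.
Generators: {1, 2, 3, 4, 5, 6, 7, 8, 9, 10, 11, 12, 13, 14, 15, 16, 17, 18, 19, 20, 21, 22, 23, 24, 25, 26, 27, 28, 29, 30, 31, 32, 33, 34, 35, 36, 37, 38, 39, 40, 41, 42, 43, 44, 45, 46, 47, 48, 49, 50, 51, 52, 53, 54, 55, 56, 57, 58, 59, 60}
Number of generators = φ(61) = 60

Generators of ℤ_61 = {1, 2, 3, 4, 5, 6, 7, 8, 9, 10, 11, 12, 13, 14, 15, 16, 17, 18, 19, 20, 21, 22, 23, 24, 25, 26, 27, 28, 29, 30, 31, 32, 33, 34, 35, 36, 37, 38, 39, 40, 41, 42, 43, 44, 45, 46, 47, 48, 49, 50, 51, 52, 53, 54, 55, 56, 57, 58, 59, 60}


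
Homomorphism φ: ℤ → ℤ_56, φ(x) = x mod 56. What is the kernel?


Kernel = preimage of identity
ker(φ) = {x ∈ ℤ : x ≡ 0 (mod 56)} = 56ℤ = {0, ±56, ±112, ...}

ker(φ) = 56ℤ


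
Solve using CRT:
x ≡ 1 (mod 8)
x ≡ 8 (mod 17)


m₁ = 8, m₂ = 17, gcd = 1, so CRT applies. M = m₁·m₂ = 136
Let M₁ = M/m₁ = 17, M₂ = M/m₂ = 8
Find y₁ ≡ M₁⁻¹ (mod m₁): 17⁻¹ ≡ 1 (mod 8)
Find y₂ ≡ M₂⁻¹ (mod m₂): 8⁻¹ ≡ 15 (mod 17)
x = a₁·M₁·y₁ + a₂·M₂·y₂ = 1·17·1 + 8·8·15 = 977
Reduce mod 136: x ≡ 25
Check: 25 mod 8 = 1 ✓, 25 mod 17 = 8 ✓

x ≡ 25 (mod 136)


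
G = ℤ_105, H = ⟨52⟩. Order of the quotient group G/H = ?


|⟨52⟩| = n / gcd(52, 105) = 105 / 1 = 105
H is normal (ℤ_105 is abelian).
|G/H| = |G| / |H| = 105 / 105 = 1

|G/H| = 1


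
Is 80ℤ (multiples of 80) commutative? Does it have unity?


80ℤ is a commutative ring under +,× but has no multiplicative identity (1 ∉ 80ℤ); it has no zero divisors, but without unity it is not an integral domain
Commutative: Yes
Integral domain: No
Has unity: No

80ℤ (multiples of 80): Commutative=Yes, Unity=No


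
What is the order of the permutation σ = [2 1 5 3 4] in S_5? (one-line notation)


Cycle decomposition: (1 2) (3 5 4)
Cycle lengths: 2, 3
Order = lcm(2, 3) = 6

ord(σ) = 6


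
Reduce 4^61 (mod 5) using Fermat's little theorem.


Fermat's little theorem: if p is prime and gcd(a,p)=1, then a^(p-1) ≡ 1 (mod p)
p = 5 is prime, gcd(4,5) = 1
Reduce exponent: 61 mod 4 = 1
So 4^61 ≡ 4^1 (mod 5)
4^1 mod 5 = 4

4^61 ≡ 4 (mod 5)


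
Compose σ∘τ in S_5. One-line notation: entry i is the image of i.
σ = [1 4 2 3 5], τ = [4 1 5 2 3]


σ∘τ: apply τ first, then σ
1 →τ 4 →σ 3
2 →τ 1 →σ 1
3 →τ 5 →σ 5
4 →τ 2 →σ 4
5 →τ 3 →σ 2

σ∘τ = [3 1 5 4 2]


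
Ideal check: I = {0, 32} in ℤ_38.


Check ideal conditions for I = {0, 32} in ℤ_38:
(1) I is an additive subgroup? No
(2) For r ∈ ℤ_38 and a ∈ I: r·a ∈ I? No  [counterexample: r=2, a=32, r·a mod 38 = 26 ∉ I]

No, I is not an ideal of ℤ_38


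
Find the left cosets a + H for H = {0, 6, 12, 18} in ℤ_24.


H = {0, 6, 12, 18}, |H| = 4
Number of cosets = |G|/|H| = 24/4 = 6
0 + H = {0, 6, 12, 18}
1 + H = {1, 7, 13, 19}
2 + H = {2, 8, 14, 20}
3 + H = {3, 9, 15, 21}
4 + H = {4, 10, 16, 22}
5 + H = {5, 11, 17, 23}

Cosets: 0+H={0,6,12,18}; 1+H={1,7,13,19}; 2+H={2,8,14,20}; 3+H={3,9,15,21}; 4+H={4,10,16,22}; 5+H={5,11,17,23}


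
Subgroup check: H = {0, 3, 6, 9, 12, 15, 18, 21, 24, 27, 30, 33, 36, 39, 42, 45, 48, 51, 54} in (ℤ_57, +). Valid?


Subgroup test for H = {0, 3, 6, 9, 12, 15, 18, 21, 24, 27, 30, 33, 36, 39, 42, 45, 48, 51, 54} in (ℤ_57, +):
(1) 0 ∈ H? Yes
(2) Closure: for all a,b ∈ H, (a+b) mod 57 ∈ H? Yes
(3) Inverses: for all a ∈ H, -a mod 57 ∈ H? Yes

Yes, H is a subgroup of ℤ_57


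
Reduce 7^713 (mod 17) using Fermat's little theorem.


Fermat's little theorem: if p is prime and gcd(a,p)=1, then a^(p-1) ≡ 1 (mod p)
p = 17 is prime, gcd(7,17) = 1
Reduce exponent: 713 mod 16 = 9
So 7^713 ≡ 7^9 (mod 17)
7^9 mod 17 = 10

7^713 ≡ 10 (mod 17)


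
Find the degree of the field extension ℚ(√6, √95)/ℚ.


[ℚ(√6,√95):ℚ] = [ℚ(√6,√95):ℚ(√6)]·[ℚ(√6):ℚ] = 2·2 = 4

[ℚ(√6, √95)/ℚ] = 4


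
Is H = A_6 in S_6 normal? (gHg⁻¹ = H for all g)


H = A_6 in S_6
A_6 has index 2 in S_6, and every subgroup of index 2 is normal

Yes, normal subgroup


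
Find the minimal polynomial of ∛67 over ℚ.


∛67 satisfies x³ - 67 = 0, irreducible over ℚ (no rational root; 67 is not a perfect cube)

Minimal polynomial: x³ - 67


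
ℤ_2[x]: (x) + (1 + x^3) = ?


Add coefficients mod 2:
x^0: 0 + 1 = 1 (mod 2)
x^1: 1 + 0 = 1 (mod 2)
x^2: 0 + 0 = 0 (mod 2)
x^3: 0 + 1 = 1 (mod 2)
Result: 1 + x + x^3

f + g = 1 + x + x^3


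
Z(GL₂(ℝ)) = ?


Z(G) = {g ∈ G | gx = xg for all x ∈ G}
Only scalar multiples of the identity commute with all invertible matrices

Z(GL₂(ℝ)) = {aI : a ∈ ℝ, a ≠ 0}


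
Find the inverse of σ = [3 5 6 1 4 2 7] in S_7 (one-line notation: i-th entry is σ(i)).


To find σ⁻¹, swap domain and range:
σ(1) = 3 → σ⁻¹(3) = 1
σ(2) = 5 → σ⁻¹(5) = 2
σ(3) = 6 → σ⁻¹(6) = 3
σ(4) = 1 → σ⁻¹(1) = 4
σ(5) = 4 → σ⁻¹(4) = 5
σ(6) = 2 → σ⁻¹(2) = 6
σ(7) = 7 → σ⁻¹(7) = 7

σ⁻¹ = [4 6 1 5 2 3 7]


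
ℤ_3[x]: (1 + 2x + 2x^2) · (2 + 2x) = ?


Expand and collect like terms; reduce coefficients mod 3:
x^0: 1·2 = 2 ≡ 2 (mod 3)
x^1: 1·2 + 2·2 = 6 ≡ 0 (mod 3)
x^2: 2·2 + 2·2 = 8 ≡ 2 (mod 3)
x^3: 2·2 = 4 ≡ 1 (mod 3)
Result: 2 + 2x^2 + x^3

f · g = 2 + 2x^2 + x^3


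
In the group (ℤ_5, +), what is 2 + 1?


Operation: addition mod 5
2 + 1 = (a + b) mod 5 with a = 2, b = 1

2 + 1 = 3


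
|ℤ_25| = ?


ℤ_n has n elements.

|ℤ_25| = 25


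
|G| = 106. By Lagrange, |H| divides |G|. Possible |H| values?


Lagrange's theorem: |H| divides |G|
|G| = 106
Divisors of 106: 1, 2, 53, 106

Possible subgroup orders: {1, 2, 53, 106}


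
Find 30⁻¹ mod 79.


Use the extended Euclidean algorithm to write 1 = 30·s + 79·t; then s mod 79 is the inverse.
Euclidean algorithm:
  30 = 0·79 + 30
  79 = 2·30 + 19
  30 = 1·19 + 11
  19 = 1·11 + 8
  11 = 1·8 + 3
  8 = 2·3 + 2
  3 = 1·2 + 1
  2 = 2·1 + 0
gcd(30,79) = 1
Back-substitution gives: 30·(29) + 79·(-11) = 1
So 30⁻¹ ≡ 29 ≡ 29 (mod 79)
Check: 30 × 29 = 870 ≡ 1 (mod 79) ✓

30⁻¹ ≡ 29 (mod 79)


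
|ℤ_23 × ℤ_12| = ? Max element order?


|ℤ_23 × ℤ_12| = 23 × 12 = 276
Max element order = lcm(23,12) = 276
Cyclic? Yes (gcd=1)

|ℤ_23×ℤ_12| = 276, max element order = 276


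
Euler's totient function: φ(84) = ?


Factor n: 84 = 2^2 × 3 × 7
φ(n) = n · ∏(1 - 1/p) over distinct primes p | n
φ(84) = 84 · (1 - 1/2) · (1 - 1/3) · (1 - 1/7) = 24

φ(84) = 24


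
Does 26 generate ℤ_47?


g generates ℤ_n iff gcd(g, n) = 1
gcd(26, 47) = 1
Since gcd = 1, 26 is a generator.

Yes, 26 generates ℤ_47


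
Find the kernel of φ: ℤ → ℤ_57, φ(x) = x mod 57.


Kernel = preimage of identity
ker(φ) = {x ∈ ℤ : x ≡ 0 (mod 57)} = 57ℤ = {0, ±57, ±114, ...}

ker(φ) = 57ℤ


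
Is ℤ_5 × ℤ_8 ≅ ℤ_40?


Comparing ℤ_5 × ℤ_8 and ℤ_40:
gcd(5,8) = 1, so ℤ_5 × ℤ_8 ≅ ℤ_40 (CRT)

Yes, ℤ_5 × ℤ_8 ≅ ℤ_40


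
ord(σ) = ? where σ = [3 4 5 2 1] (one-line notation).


Cycle decomposition: (1 3 5) (2 4)
Cycle lengths: 3, 2
Order = lcm(3, 2) = 6

ord(σ) = 6


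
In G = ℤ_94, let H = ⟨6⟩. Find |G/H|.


|⟨6⟩| = n / gcd(6, 94) = 94 / 2 = 47
H is normal (ℤ_94 is abelian).
|G/H| = |G| / |H| = 94 / 47 = 2

|G/H| = 2


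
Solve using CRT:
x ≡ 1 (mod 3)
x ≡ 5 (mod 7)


m₁ = 3, m₂ = 7, gcd = 1, so CRT applies. M = m₁·m₂ = 21
Let M₁ = M/m₁ = 7, M₂ = M/m₂ = 3
Find y₁ ≡ M₁⁻¹ (mod m₁): 7⁻¹ ≡ 1 (mod 3)
Find y₂ ≡ M₂⁻¹ (mod m₂): 3⁻¹ ≡ 5 (mod 7)
x = a₁·M₁·y₁ + a₂·M₂·y₂ = 1·7·1 + 5·3·5 = 82
Reduce mod 21: x ≡ 19
Check: 19 mod 3 = 1 ✓, 19 mod 7 = 5 ✓

x ≡ 19 (mod 21)


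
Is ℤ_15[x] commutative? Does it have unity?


ℤ_15 has zero divisors (3·5 ≡ 0), and these lift to constant zero divisors in ℤ_15[x]; so not an integral domain
Commutative: Yes
Integral domain: No
Has unity: Yes

ℤ_15[x]: Commutative=Yes, Unity=Yes


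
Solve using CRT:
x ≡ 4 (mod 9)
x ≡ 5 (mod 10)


m₁ = 9, m₂ = 10, gcd = 1, so CRT applies. M = m₁·m₂ = 90
Let M₁ = M/m₁ = 10, M₂ = M/m₂ = 9
Find y₁ ≡ M₁⁻¹ (mod m₁): 10⁻¹ ≡ 1 (mod 9)
Find y₂ ≡ M₂⁻¹ (mod m₂): 9⁻¹ ≡ 9 (mod 10)
x = a₁·M₁·y₁ + a₂·M₂·y₂ = 4·10·1 + 5·9·9 = 445
Reduce mod 90: x ≡ 85
Check: 85 mod 9 = 4 ✓, 85 mod 10 = 5 ✓

x ≡ 85 (mod 90)


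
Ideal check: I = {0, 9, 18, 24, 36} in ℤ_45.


Check ideal conditions for I = {0, 9, 18, 24, 36} in ℤ_45:
(1) I is an additive subgroup? No
(2) For r ∈ ℤ_45 and a ∈ I: r·a ∈ I? No  [counterexample: r=2, a=24, r·a mod 45 = 3 ∉ I]

No, I is not an ideal of ℤ_45


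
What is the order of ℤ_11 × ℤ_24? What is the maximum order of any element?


|ℤ_11 × ℤ_24| = 11 × 24 = 264
Max element order = lcm(11,24) = 264
Cyclic? Yes (gcd=1)

|ℤ_11×ℤ_24| = 264, max element order = 264


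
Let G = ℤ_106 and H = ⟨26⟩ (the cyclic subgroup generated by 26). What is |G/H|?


|⟨26⟩| = n / gcd(26, 106) = 106 / 2 = 53
H is normal (ℤ_106 is abelian).
|G/H| = |G| / |H| = 106 / 53 = 2

|G/H| = 2


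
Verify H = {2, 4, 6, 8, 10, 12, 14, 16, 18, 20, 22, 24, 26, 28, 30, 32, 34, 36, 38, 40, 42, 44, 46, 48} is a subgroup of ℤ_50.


Subgroup test for H = {2, 4, 6, 8, 10, 12, 14, 16, 18, 20, 22, 24, 26, 28, 30, 32, 34, 36, 38, 40, 42, 44, 46, 48} in (ℤ_50, +):
(1) 0 ∈ H? No
(2) Closure: for all a,b ∈ H, (a+b) mod 50 ∈ H? No  [counterexample: 2 + 48 = 0 ∉ H]
(3) Inverses: for all a ∈ H, -a mod 50 ∈ H? Yes

No, H is not a subgroup of ℤ_50


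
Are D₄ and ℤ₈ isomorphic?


Comparing D₄ and ℤ₈:
D₄ is non-abelian, ℤ₈ is abelian

No, D₄ ≇ ℤ₈


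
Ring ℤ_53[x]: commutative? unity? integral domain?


ℤ_53 is a field (n prime), so ℤ_53[x] is a commutative integral domain with unity
Commutative: Yes
Integral domain: Yes
Has unity: Yes

ℤ_53[x]: Commutative=Yes, Unity=Yes


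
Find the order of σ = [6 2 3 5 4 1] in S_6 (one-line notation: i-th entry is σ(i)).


Cycle decomposition: (1 6) (4 5)
Cycle lengths: 2, 2
Order = lcm(2, 2) = 2

ord(σ) = 2


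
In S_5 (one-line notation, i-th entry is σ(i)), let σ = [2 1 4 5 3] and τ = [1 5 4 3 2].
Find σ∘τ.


σ∘τ: apply τ first, then σ
1 →τ 1 →σ 2
2 →τ 5 →σ 3
3 →τ 4 →σ 5
4 →τ 3 →σ 4
5 →τ 2 →σ 1

σ∘τ = [2 3 5 4 1]


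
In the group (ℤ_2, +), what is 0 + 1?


Operation: addition mod 2
0 + 1 = (a + b) mod 2 with a = 0, b = 1

0 + 1 = 1


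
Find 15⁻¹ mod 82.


Use the extended Euclidean algorithm to write 1 = 15·s + 82·t; then s mod 82 is the inverse.
Euclidean algorithm:
  15 = 0·82 + 15
  82 = 5·15 + 7
  15 = 2·7 + 1
  7 = 7·1 + 0
gcd(15,82) = 1
Back-substitution gives: 15·(11) + 82·(-2) = 1
So 15⁻¹ ≡ 11 ≡ 11 (mod 82)
Check: 15 × 11 = 165 ≡ 1 (mod 82) ✓

15⁻¹ ≡ 11 (mod 82)


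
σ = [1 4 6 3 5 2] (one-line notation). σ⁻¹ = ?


To find σ⁻¹, swap domain and range:
σ(1) = 1 → σ⁻¹(1) = 1
σ(2) = 4 → σ⁻¹(4) = 2
σ(3) = 6 → σ⁻¹(6) = 3
σ(4) = 3 → σ⁻¹(3) = 4
σ(5) = 5 → σ⁻¹(5) = 5
σ(6) = 2 → σ⁻¹(2) = 6

σ⁻¹ = [1 6 4 2 5 3]


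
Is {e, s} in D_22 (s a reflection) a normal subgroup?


H = {e, s} in D_22 (s a reflection)
r·s·r⁻¹ = sr⁻² ≠ s for n ≥ 3, so {e, s} is not closed under conjugation

No, not a normal subgroup


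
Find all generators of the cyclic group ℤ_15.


g generates ℤ_n iff gcd(g,n) = 1
Checking each g ∈ {1,...,14}:
gcd(1,15) = 1
gcd(2,15) = 1
gcd(3,15) = 3
gcd(4,15) = 1
gcd(5,15) = 5
gcd(6,15) = 3
gcd(7,15) = 1
gcd(8,15) = 1
gcd(9,15) = 3
gcd(10,15) = 5
gcd(11,15) = 1
gcd(12,15) = 3
gcd(13,15) = 1
gcd(14,15) = 1
Generators: {1, 2, 4, 7, 8, 11, 13, 14}
Number of generators = φ(15) = 8

Generators of ℤ_15 = {1, 2, 4, 7, 8, 11, 13, 14}


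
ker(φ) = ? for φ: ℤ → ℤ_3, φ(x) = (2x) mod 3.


Kernel = preimage of identity
ker(φ) = {x ∈ ℤ : 2x ≡ 0 (mod 3)}. gcd(2,3) = 1, so 2x ≡ 0 (mod 3) ⟺ x ≡ 0 (mod 3/1 = 3). Hence ker(φ) = 3ℤ

ker(φ) = 3ℤ


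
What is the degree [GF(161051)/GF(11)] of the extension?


GF(161051) = GF(11^5), so the extension degree is 5

[GF(161051)/GF(11)] = 5


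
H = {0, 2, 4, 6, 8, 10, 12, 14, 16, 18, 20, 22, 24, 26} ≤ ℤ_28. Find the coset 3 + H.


3 + H = {3 + h (mod 28) : h ∈ H}
3+0=3, 3+2=5, 3+4=7, 3+6=9, 3+8=11, 3+10=13, 3+12=15, 3+14=17, 3+16=19, 3+18=21, 3+20=23, 3+22=25, 3+24=27, 3+26=1
3 + H = {1, 3, 5, 7, 9, 11, 13, 15, 17, 19, 21, 23, 25, 27} = 1 + H

3 + H = {1, 3, 5, 7, 9, 11, 13, 15, 17, 19, 21, 23, 25, 27}


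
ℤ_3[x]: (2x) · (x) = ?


Expand and collect like terms; reduce coefficients mod 3:
x^0: 0·0 = 0 ≡ 0 (mod 3)
x^1: 0·1 + 2·0 = 0 ≡ 0 (mod 3)
x^2: 2·1 = 2 ≡ 2 (mod 3)
Result: 2x^2

f · g = 2x^2


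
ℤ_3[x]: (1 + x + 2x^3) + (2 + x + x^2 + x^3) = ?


Add coefficients mod 3:
x^0: 1 + 2 = 0 (mod 3)
x^1: 1 + 1 = 2 (mod 3)
x^2: 0 + 1 = 1 (mod 3)
x^3: 2 + 1 = 0 (mod 3)
Result: 2x + x^2

f + g = 2x + x^2


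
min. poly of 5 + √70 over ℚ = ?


Let α = 5 + √70. Then α - 5 = √70, so (α - 5)² = 70, giving α² - 10α - 45 = 0. Degree 2 and α ∉ ℚ, so this is the minimal polynomial.

Minimal polynomial: x² - 10x - 45


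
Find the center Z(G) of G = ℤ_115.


Z(G) = {g ∈ G | gx = xg for all x ∈ G}
ℤ_115 is abelian, so Z(G) = G

Z(ℤ_115) = ℤ_115


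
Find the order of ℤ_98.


ℤ_n has n elements.

|ℤ_98| = 98


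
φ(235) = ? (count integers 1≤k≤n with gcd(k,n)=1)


Factor n: 235 = 5 × 47
φ(n) = n · ∏(1 - 1/p) over distinct primes p | n
φ(235) = 235 · (1 - 1/5) · (1 - 1/47) = 184

φ(235) = 184


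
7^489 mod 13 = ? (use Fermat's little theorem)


Fermat's little theorem: if p is prime and gcd(a,p)=1, then a^(p-1) ≡ 1 (mod p)
p = 13 is prime, gcd(7,13) = 1
Reduce exponent: 489 mod 12 = 9
So 7^489 ≡ 7^9 (mod 13)
7^9 mod 13 = 8

7^489 ≡ 8 (mod 13)


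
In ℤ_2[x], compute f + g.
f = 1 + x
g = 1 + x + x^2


Add coefficients mod 2:
x^0: 1 + 1 = 0 (mod 2)
x^1: 1 + 1 = 0 (mod 2)
x^2: 0 + 1 = 1 (mod 2)
Result: x^2

f + g = x^2


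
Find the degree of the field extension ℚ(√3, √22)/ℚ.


[ℚ(√3,√22):ℚ] = [ℚ(√3,√22):ℚ(√3)]·[ℚ(√3):ℚ] = 2·2 = 4

[ℚ(√3, √22)/ℚ] = 4


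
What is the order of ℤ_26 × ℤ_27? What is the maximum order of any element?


|ℤ_26 × ℤ_27| = 26 × 27 = 702
Max element order = lcm(26,27) = 702
Cyclic? Yes (gcd=1)

|ℤ_26×ℤ_27| = 702, max element order = 702


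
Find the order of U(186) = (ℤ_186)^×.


U(n) is the group of units mod n; |U(n)| = φ(n)
|U(186)| = φ(186) = 60

|U(186) = (ℤ_186)^×| = 60


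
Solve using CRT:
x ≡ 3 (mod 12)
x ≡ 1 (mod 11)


m₁ = 12, m₂ = 11, gcd = 1, so CRT applies. M = m₁·m₂ = 132
Let M₁ = M/m₁ = 11, M₂ = M/m₂ = 12
Find y₁ ≡ M₁⁻¹ (mod m₁): 11⁻¹ ≡ 11 (mod 12)
Find y₂ ≡ M₂⁻¹ (mod m₂): 12⁻¹ ≡ 1 (mod 11)
x = a₁·M₁·y₁ + a₂·M₂·y₂ = 3·11·11 + 1·12·1 = 375
Reduce mod 132: x ≡ 111
Check: 111 mod 12 = 3 ✓, 111 mod 11 = 1 ✓

x ≡ 111 (mod 132)


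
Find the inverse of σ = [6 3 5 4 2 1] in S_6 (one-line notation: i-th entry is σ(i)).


To find σ⁻¹, swap domain and range:
σ(1) = 6 → σ⁻¹(6) = 1
σ(2) = 3 → σ⁻¹(3) = 2
σ(3) = 5 → σ⁻¹(5) = 3
σ(4) = 4 → σ⁻¹(4) = 4
σ(5) = 2 → σ⁻¹(2) = 5
σ(6) = 1 → σ⁻¹(1) = 6

σ⁻¹ = [6 5 2 4 3 1]


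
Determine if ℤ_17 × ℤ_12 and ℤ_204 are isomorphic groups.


Comparing ℤ_17 × ℤ_12 and ℤ_204:
gcd(17,12) = 1, so ℤ_17 × ℤ_12 ≅ ℤ_204 (CRT)

Yes, ℤ_17 × ℤ_12 ≅ ℤ_204


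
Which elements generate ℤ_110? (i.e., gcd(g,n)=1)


g generates ℤ_n iff gcd(g,n) = 1
Prime factors of 110: 2, 5, 11
Generators are g ∈ {1,...,109} not divisible by any of these primes.
Generators: {1, 3, 7, 9, 13, 17, 19, 21, 23, 27, 29, 31, 37, 39, 41, 43, 47, 49, 51, 53, 57, 59, 61, 63, 67, 69, 71, 73, 79, 81, 83, 87, 89, 91, 93, 97, 101, 103, 107, 109}
Number of generators = φ(110) = 40

Generators of ℤ_110 = {1, 3, 7, 9, 13, 17, 19, 21, 23, 27, 29, 31, 37, 39, 41, 43, 47, 49, 51, 53, 57, 59, 61, 63, 67, 69, 71, 73, 79, 81, 83, 87, 89, 91, 93, 97, 101, 103, 107, 109}


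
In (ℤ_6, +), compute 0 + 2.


Operation: addition mod 6
0 + 2 = (a + b) mod 6 with a = 0, b = 2

0 + 2 = 2


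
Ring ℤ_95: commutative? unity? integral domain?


ℤ_95 is a commutative ring with unity 1; 95 = 5×19 is composite, so 5·19 ≡ 0 gives zero divisors (not an integral domain)
Commutative: Yes
Integral domain: No
Has unity: Yes

ℤ_95: Commutative=Yes, Unity=Yes


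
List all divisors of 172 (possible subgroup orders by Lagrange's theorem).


Lagrange's theorem: |H| divides |G|
|G| = 172
Divisors of 172: 1, 2, 4, 43, 86, 172

Possible subgroup orders: {1, 2, 4, 43, 86, 172}


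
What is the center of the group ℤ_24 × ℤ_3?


Z(G) = {g ∈ G | gx = xg for all x ∈ G}
Direct product of abelian groups is abelian, so Z(G) = G

Z(ℤ_24 × ℤ_3) = ℤ_24 × ℤ_3


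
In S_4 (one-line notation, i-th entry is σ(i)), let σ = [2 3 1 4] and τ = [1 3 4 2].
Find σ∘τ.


σ∘τ: apply τ first, then σ
1 →τ 1 →σ 2
2 →τ 3 →σ 1
3 →τ 4 →σ 4
4 →τ 2 →σ 3

σ∘τ = [2 1 4 3]


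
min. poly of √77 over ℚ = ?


√77 satisfies x² - 77 = 0, irreducible over ℚ since 77 is squarefree

Minimal polynomial: x² - 77


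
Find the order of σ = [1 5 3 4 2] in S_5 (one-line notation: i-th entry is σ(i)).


Cycle decomposition: (2 5)
Cycle lengths: 2
Order = lcm(2) = 2

ord(σ) = 2


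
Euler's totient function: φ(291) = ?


Factor n: 291 = 3 × 97
φ(n) = n · ∏(1 - 1/p) over distinct primes p | n
φ(291) = 291 · (1 - 1/3) · (1 - 1/97) = 192

φ(291) = 192


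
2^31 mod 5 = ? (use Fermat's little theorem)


Fermat's little theorem: if p is prime and gcd(a,p)=1, then a^(p-1) ≡ 1 (mod p)
p = 5 is prime, gcd(2,5) = 1
Reduce exponent: 31 mod 4 = 3
So 2^31 ≡ 2^3 (mod 5)
2^3 mod 5 = 3

2^31 ≡ 3 (mod 5)


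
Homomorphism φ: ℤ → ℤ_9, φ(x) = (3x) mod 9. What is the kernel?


Kernel = preimage of identity
ker(φ) = {x ∈ ℤ : 3x ≡ 0 (mod 9)}. gcd(3,9) = 3, so 3x ≡ 0 (mod 9) ⟺ x ≡ 0 (mod 9/3 = 3). Hence ker(φ) = 3ℤ

ker(φ) = 3ℤ


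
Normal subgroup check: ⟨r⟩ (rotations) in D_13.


H = ⟨r⟩ (rotations) in D_13
The rotation subgroup ⟨r⟩ has index 2 in D_13, so it is normal

Yes, normal subgroup


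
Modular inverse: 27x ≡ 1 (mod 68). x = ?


Use the extended Euclidean algorithm to write 1 = 27·s + 68·t; then s mod 68 is the inverse.
Euclidean algorithm:
  27 = 0·68 + 27
  68 = 2·27 + 14
  27 = 1·14 + 13
  14 = 1·13 + 1
  13 = 13·1 + 0
gcd(27,68) = 1
Back-substitution gives: 27·(-5) + 68·(2) = 1
So 27⁻¹ ≡ -5 ≡ 63 (mod 68)
Check: 27 × 63 = 1701 ≡ 1 (mod 68) ✓

27⁻¹ ≡ 63 (mod 68)


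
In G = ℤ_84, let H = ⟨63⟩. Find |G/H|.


|⟨63⟩| = n / gcd(63, 84) = 84 / 21 = 4
H is normal (ℤ_84 is abelian).
|G/H| = |G| / |H| = 84 / 4 = 21

|G/H| = 21


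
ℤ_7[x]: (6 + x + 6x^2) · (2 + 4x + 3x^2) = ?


Expand and collect like terms; reduce coefficients mod 7:
x^0: 6·2 = 12 ≡ 5 (mod 7)
x^1: 6·4 + 1·2 = 26 ≡ 5 (mod 7)
x^2: 6·3 + 1·4 + 6·2 = 34 ≡ 6 (mod 7)
x^3: 1·3 + 6·4 = 27 ≡ 6 (mod 7)
x^4: 6·3 = 18 ≡ 4 (mod 7)
Result: 5 + 5x + 6x^2 + 6x^3 + 4x^4

f · g = 5 + 5x + 6x^2 + 6x^3 + 4x^4


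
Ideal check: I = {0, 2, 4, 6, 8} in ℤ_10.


Check ideal conditions for I = {0, 2, 4, 6, 8} in ℤ_10:
(1) I is an additive subgroup? Yes
(2) For r ∈ ℤ_10 and a ∈ I: r·a ∈ I? Yes

Yes, I is an ideal of ℤ_10


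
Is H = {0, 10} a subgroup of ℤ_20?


Subgroup test for H = {0, 10} in (ℤ_20, +):
(1) 0 ∈ H? Yes
(2) Closure: for all a,b ∈ H, (a+b) mod 20 ∈ H? Yes
(3) Inverses: for all a ∈ H, -a mod 20 ∈ H? Yes

Yes, H is a subgroup of ℤ_20


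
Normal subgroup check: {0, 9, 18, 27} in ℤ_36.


H = {0, 9, 18, 27} in ℤ_36
ℤ_36 is abelian; every subgroup of an abelian group is normal

Yes, normal subgroup


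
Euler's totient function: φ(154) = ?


Factor n: 154 = 2 × 7 × 11
φ(n) = n · ∏(1 - 1/p) over distinct primes p | n
φ(154) = 154 · (1 - 1/2) · (1 - 1/7) · (1 - 1/11) = 60

φ(154) = 60


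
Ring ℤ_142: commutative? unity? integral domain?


ℤ_142 is a commutative ring with unity 1; 142 = 2×71 is composite, so 2·71 ≡ 0 gives zero divisors (not an integral domain)
Commutative: Yes
Integral domain: No
Has unity: Yes

ℤ_142: Commutative=Yes, Unity=Yes


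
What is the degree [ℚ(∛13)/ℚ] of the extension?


∛13 has minimal polynomial x³ - 13 (irreducible over ℚ since 13 is not a perfect cube)

[ℚ(∛13)/ℚ] = 3


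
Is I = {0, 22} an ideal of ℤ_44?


Check ideal conditions for I = {0, 22} in ℤ_44:
(1) I is an additive subgroup? Yes
(2) For r ∈ ℤ_44 and a ∈ I: r·a ∈ I? Yes

Yes, I is an ideal of ℤ_44


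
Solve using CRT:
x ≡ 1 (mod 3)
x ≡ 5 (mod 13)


m₁ = 3, m₂ = 13, gcd = 1, so CRT applies. M = m₁·m₂ = 39
Let M₁ = M/m₁ = 13, M₂ = M/m₂ = 3
Find y₁ ≡ M₁⁻¹ (mod m₁): 13⁻¹ ≡ 1 (mod 3)
Find y₂ ≡ M₂⁻¹ (mod m₂): 3⁻¹ ≡ 9 (mod 13)
x = a₁·M₁·y₁ + a₂·M₂·y₂ = 1·13·1 + 5·3·9 = 148
Reduce mod 39: x ≡ 31
Check: 31 mod 3 = 1 ✓, 31 mod 13 = 5 ✓

x ≡ 31 (mod 39)


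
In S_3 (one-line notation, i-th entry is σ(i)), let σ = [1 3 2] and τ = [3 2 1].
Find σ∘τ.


σ∘τ: apply τ first, then σ
1 →τ 3 →σ 2
2 →τ 2 →σ 3
3 →τ 1 →σ 1

σ∘τ = [2 3 1]


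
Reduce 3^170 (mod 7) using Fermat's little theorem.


Fermat's little theorem: if p is prime and gcd(a,p)=1, then a^(p-1) ≡ 1 (mod p)
p = 7 is prime, gcd(3,7) = 1
Reduce exponent: 170 mod 6 = 2
So 3^170 ≡ 3^2 (mod 7)
3^2 mod 7 = 2

3^170 ≡ 2 (mod 7)


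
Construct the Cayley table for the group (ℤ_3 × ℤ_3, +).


Elements: {(0,0), (0,1), (0,2), (1,0), (1,1), (1,2), (2,0), (2,1), (2,2)}
Operation: componentwise addition mod (3, 3)
Entry (a, b) = ((a₁+b₁) mod 3, (a₂+b₂) mod 3)

Cayley table:
      | (0,0) | (0,1) | (0,2) | (1,0) | (1,1) | (1,2) | (2,0) | (2,1) | (2,2)
(0,0) | (0,0) | (0,1) | (0,2) | (1,0) | (1,1) | (1,2) | (2,0) | (2,1) | (2,2)
(0,1) | (0,1) | (0,2) | (0,0) | (1,1) | (1,2) | (1,0) | (2,1) | (2,2) | (2,0)
(0,2) | (0,2) | (0,0) | (0,1) | (1,2) | (1,0) | (1,1) | (2,2) | (2,0) | (2,1)
(1,0) | (1,0) | (1,1) | (1,2) | (2,0) | (2,1) | (2,2) | (0,0) | (0,1) | (0,2)
(1,1) | (1,1) | (1,2) | (1,0) | (2,1) | (2,2) | (2,0) | (0,1) | (0,2) | (0,0)
(1,2) | (1,2) | (1,0) | (1,1) | (2,2) | (2,0) | (2,1) | (0,2) | (0,0) | (0,1)
(2,0) | (2,0) | (2,1) | (2,2) | (0,0) | (0,1) | (0,2) | (1,0) | (1,1) | (1,2)
(2,1) | (2,1) | (2,2) | (2,0) | (0,1) | (0,2) | (0,0) | (1,1) | (1,2) | (1,0)
(2,2) | (2,2) | (2,0) | (2,1) | (0,2) | (0,0) | (0,1) | (1,2) | (1,0) | (1,1)


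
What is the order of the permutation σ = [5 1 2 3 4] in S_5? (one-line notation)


Cycle decomposition: (1 5 4 3 2)
Cycle lengths: 5
Order = lcm(5) = 5

ord(σ) = 5


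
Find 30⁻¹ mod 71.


Use the extended Euclidean algorithm to write 1 = 30·s + 71·t; then s mod 71 is the inverse.
Euclidean algorithm:
  30 = 0·71 + 30
  71 = 2·30 + 11
  30 = 2·11 + 8
  11 = 1·8 + 3
  8 = 2·3 + 2
  3 = 1·2 + 1
  2 = 2·1 + 0
gcd(30,71) = 1
Back-substitution gives: 30·(-26) + 71·(11) = 1
So 30⁻¹ ≡ -26 ≡ 45 (mod 71)
Check: 30 × 45 = 1350 ≡ 1 (mod 71) ✓

30⁻¹ ≡ 45 (mod 71)


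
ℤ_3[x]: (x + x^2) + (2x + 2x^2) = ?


Add coefficients mod 3:
x^0: 0 + 0 = 0 (mod 3)
x^1: 1 + 2 = 0 (mod 3)
x^2: 1 + 2 = 0 (mod 3)
Result: 0

f + g = 0


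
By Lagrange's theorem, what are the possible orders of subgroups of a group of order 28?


Lagrange's theorem: |H| divides |G|
|G| = 28
Divisors of 28: 1, 2, 4, 7, 14, 28

Possible subgroup orders: {1, 2, 4, 7, 14, 28}


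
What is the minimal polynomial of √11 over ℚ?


√11 satisfies x² - 11 = 0, irreducible over ℚ since 11 is squarefree

Minimal polynomial: x² - 11


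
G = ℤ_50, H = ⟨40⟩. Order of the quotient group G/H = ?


|⟨40⟩| = n / gcd(40, 50) = 50 / 10 = 5
H is normal (ℤ_50 is abelian).
|G/H| = |G| / |H| = 50 / 5 = 10

|G/H| = 10


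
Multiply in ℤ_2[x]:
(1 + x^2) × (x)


Expand and collect like terms; reduce coefficients mod 2:
x^0: 1·0 = 0 ≡ 0 (mod 2)
x^1: 1·1 + 0·0 = 1 ≡ 1 (mod 2)
x^2: 0·1 + 1·0 = 0 ≡ 0 (mod 2)
x^3: 1·1 = 1 ≡ 1 (mod 2)
Result: x + x^3

f · g = x + x^3


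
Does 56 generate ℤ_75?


g generates ℤ_n iff gcd(g, n) = 1
gcd(56, 75) = 1
Since gcd = 1, 56 is a generator.

Yes, 56 generates ℤ_75


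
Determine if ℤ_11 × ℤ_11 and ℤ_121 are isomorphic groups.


Comparing ℤ_11 × ℤ_11 and ℤ_121:
gcd(11,11) = 11 ≠ 1. Max element order in ℤ_11×ℤ_11 is lcm(11,11) = 11 < 121, so it has no element of order 121

No, ℤ_11 × ℤ_11 ≇ ℤ_121


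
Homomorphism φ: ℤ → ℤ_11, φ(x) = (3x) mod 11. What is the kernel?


Kernel = preimage of identity
ker(φ) = {x ∈ ℤ : 3x ≡ 0 (mod 11)}. gcd(3,11) = 1, so 3x ≡ 0 (mod 11) ⟺ x ≡ 0 (mod 11/1 = 11). Hence ker(φ) = 11ℤ

ker(φ) = 11ℤ


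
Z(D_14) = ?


Z(G) = {g ∈ G | gx = xg for all x ∈ G}
For even n, Z(D_n) = {e, r^(n/2)}: the 180° rotation r^7 commutes with every reflection and rotation

Z(D_14) = {e, r^7}


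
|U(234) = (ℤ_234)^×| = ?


U(n) is the group of units mod n; |U(n)| = φ(n)
|U(234)| = φ(234) = 72

|U(234) = (ℤ_234)^×| = 72


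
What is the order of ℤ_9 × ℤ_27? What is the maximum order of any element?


|ℤ_9 × ℤ_27| = 9 × 27 = 243
Max element order = lcm(9,27) = 27
Cyclic? No (gcd=9)

|ℤ_9×ℤ_27| = 243, max element order = 27


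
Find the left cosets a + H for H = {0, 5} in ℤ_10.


H = {0, 5}, |H| = 2
Number of cosets = |G|/|H| = 10/2 = 5
0 + H = {0, 5}
1 + H = {1, 6}
2 + H = {2, 7}
3 + H = {3, 8}
4 + H = {4, 9}

Cosets: 0+H={0,5}; 1+H={1,6}; 2+H={2,7}; 3+H={3,8}; 4+H={4,9}


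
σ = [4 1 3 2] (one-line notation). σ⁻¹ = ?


To find σ⁻¹, swap domain and range:
σ(1) = 4 → σ⁻¹(4) = 1
σ(2) = 1 → σ⁻¹(1) = 2
σ(3) = 3 → σ⁻¹(3) = 3
σ(4) = 2 → σ⁻¹(2) = 4

σ⁻¹ = [2 4 3 1]


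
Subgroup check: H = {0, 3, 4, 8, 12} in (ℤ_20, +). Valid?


Subgroup test for H = {0, 3, 4, 8, 12} in (ℤ_20, +):
(1) 0 ∈ H? Yes
(2) Closure: for all a,b ∈ H, (a+b) mod 20 ∈ H? No  [counterexample: 3 + 3 = 6 ∉ H]
(3) Inverses: for all a ∈ H, -a mod 20 ∈ H? No

No, H is not a subgroup of ℤ_20


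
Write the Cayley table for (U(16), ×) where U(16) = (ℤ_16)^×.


Elements: {1, 3, 5, 7, 9, 11, 13, 15}
Operation: multiplication mod 16
Entry (a, b) = (a × b) mod 16

Cayley table:
   |  1 |  3 |  5 |  7 |  9 | 11 | 13 | 15
 1 |  1 |  3 |  5 |  7 |  9 | 11 | 13 | 15
 3 |  3 |  9 | 15 |  5 | 11 |  1 |  7 | 13
 5 |  5 | 15 |  9 |  3 | 13 |  7 |  1 | 11
 7 |  7 |  5 |  3 |  1 | 15 | 13 | 11 |  9
 9 |  9 | 11 | 13 | 15 |  1 |  3 |  5 |  7
11 | 11 |  1 |  7 | 13 |  3 |  9 | 15 |  5
13 | 13 |  7 |  1 | 11 |  5 | 15 |  9 |  3
15 | 15 | 13 | 11 |  9 |  7 |  5 |  3 |  1


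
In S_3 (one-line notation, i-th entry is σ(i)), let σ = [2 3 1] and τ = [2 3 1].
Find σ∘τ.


σ∘τ: apply τ first, then σ
1 →τ 2 →σ 3
2 →τ 3 →σ 1
3 →τ 1 →σ 2

σ∘τ = [3 1 2]


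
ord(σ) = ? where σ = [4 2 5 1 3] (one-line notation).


Cycle decomposition: (1 4) (3 5)
Cycle lengths: 2, 2
Order = lcm(2, 2) = 2

ord(σ) = 2


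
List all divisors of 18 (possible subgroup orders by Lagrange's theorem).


Lagrange's theorem: |H| divides |G|
|G| = 18
Divisors of 18: 1, 2, 3, 6, 9, 18

Possible subgroup orders: {1, 2, 3, 6, 9, 18}


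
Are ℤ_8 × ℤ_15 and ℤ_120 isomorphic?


Comparing ℤ_8 × ℤ_15 and ℤ_120:
gcd(8,15) = 1, so ℤ_8 × ℤ_15 ≅ ℤ_120 (CRT)

Yes, ℤ_8 × ℤ_15 ≅ ℤ_120


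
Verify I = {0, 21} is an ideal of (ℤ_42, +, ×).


Check ideal conditions for I = {0, 21} in ℤ_42:
(1) I is an additive subgroup? Yes
(2) For r ∈ ℤ_42 and a ∈ I: r·a ∈ I? Yes

Yes, I is an ideal of ℤ_42


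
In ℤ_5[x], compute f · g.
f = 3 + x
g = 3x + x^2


Expand and collect like terms; reduce coefficients mod 5:
x^0: 3·0 = 0 ≡ 0 (mod 5)
x^1: 3·3 + 1·0 = 9 ≡ 4 (mod 5)
x^2: 3·1 + 1·3 = 6 ≡ 1 (mod 5)
x^3: 1·1 = 1 ≡ 1 (mod 5)
Result: 4x + x^2 + x^3

f · g = 4x + x^2 + x^3


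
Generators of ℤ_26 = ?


g generates ℤ_n iff gcd(g,n) = 1
Prime factors of 26: 2, 13
Generators are g ∈ {1,...,25} not divisible by any of these primes.
Generators: {1, 3, 5, 7, 9, 11, 15, 17, 19, 21, 23, 25}
Number of generators = φ(26) = 12

Generators of ℤ_26 = {1, 3, 5, 7, 9, 11, 15, 17, 19, 21, 23, 25}


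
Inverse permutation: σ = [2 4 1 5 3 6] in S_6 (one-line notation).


To find σ⁻¹, swap domain and range:
σ(1) = 2 → σ⁻¹(2) = 1
σ(2) = 4 → σ⁻¹(4) = 2
σ(3) = 1 → σ⁻¹(1) = 3
σ(4) = 5 → σ⁻¹(5) = 4
σ(5) = 3 → σ⁻¹(3) = 5
σ(6) = 6 → σ⁻¹(6) = 6

σ⁻¹ = [3 1 5 2 4 6]


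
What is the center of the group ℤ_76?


Z(G) = {g ∈ G | gx = xg for all x ∈ G}
ℤ_76 is abelian, so Z(G) = G

Z(ℤ_76) = ℤ_76


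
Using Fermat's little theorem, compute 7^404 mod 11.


Fermat's little theorem: if p is prime and gcd(a,p)=1, then a^(p-1) ≡ 1 (mod p)
p = 11 is prime, gcd(7,11) = 1
Reduce exponent: 404 mod 10 = 4
So 7^404 ≡ 7^4 (mod 11)
7^4 mod 11 = 3

7^404 ≡ 3 (mod 11)


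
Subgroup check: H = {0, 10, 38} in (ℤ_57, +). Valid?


Subgroup test for H = {0, 10, 38} in (ℤ_57, +):
(1) 0 ∈ H? Yes
(2) Closure: for all a,b ∈ H, (a+b) mod 57 ∈ H? No  [counterexample: 10 + 10 = 20 ∉ H]
(3) Inverses: for all a ∈ H, -a mod 57 ∈ H? No

No, H is not a subgroup of ℤ_57


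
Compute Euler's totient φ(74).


Factor n: 74 = 2 × 37
φ(n) = n · ∏(1 - 1/p) over distinct primes p | n
φ(74) = 74 · (1 - 1/2) · (1 - 1/37) = 36

φ(74) = 36


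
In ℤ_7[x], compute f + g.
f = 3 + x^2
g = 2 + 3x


Add coefficients mod 7:
x^0: 3 + 2 = 5 (mod 7)
x^1: 0 + 3 = 3 (mod 7)
x^2: 1 + 0 = 1 (mod 7)
Result: 5 + 3x + x^2

f + g = 5 + 3x + x^2


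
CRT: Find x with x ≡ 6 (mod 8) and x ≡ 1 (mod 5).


m₁ = 8, m₂ = 5, gcd = 1, so CRT applies. M = m₁·m₂ = 40
Let M₁ = M/m₁ = 5, M₂ = M/m₂ = 8
Find y₁ ≡ M₁⁻¹ (mod m₁): 5⁻¹ ≡ 5 (mod 8)
Find y₂ ≡ M₂⁻¹ (mod m₂): 8⁻¹ ≡ 2 (mod 5)
x = a₁·M₁·y₁ + a₂·M₂·y₂ = 6·5·5 + 1·8·2 = 166
Reduce mod 40: x ≡ 6
Check: 6 mod 8 = 6 ✓, 6 mod 5 = 1 ✓

x ≡ 6 (mod 40)


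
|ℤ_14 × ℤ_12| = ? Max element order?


|ℤ_14 × ℤ_12| = 14 × 12 = 168
Max element order = lcm(14,12) = 84
Cyclic? No (gcd=2)

|ℤ_14×ℤ_12| = 168, max element order = 84


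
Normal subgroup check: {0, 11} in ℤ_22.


H = {0, 11} in ℤ_22
ℤ_22 is abelian; every subgroup of an abelian group is normal

Yes, normal subgroup


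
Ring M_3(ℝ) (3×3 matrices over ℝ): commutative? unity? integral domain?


Matrix multiplication is non-commutative for n ≥ 2; the identity matrix I is the unity; singular matrices give zero divisors, so not an integral domain
Commutative: No
Integral domain: No
Has unity: Yes

M_3(ℝ) (3×3 matrices over ℝ): Commutative=No, Unity=Yes


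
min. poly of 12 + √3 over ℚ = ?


Let α = 12 + √3. Then α - 12 = √3, so (α - 12)² = 3, giving α² - 24α + 141 = 0. Degree 2 and α ∉ ℚ, so this is the minimal polynomial.

Minimal polynomial: x² - 24x + 141


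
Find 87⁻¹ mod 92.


Use the extended Euclidean algorithm to write 1 = 87·s + 92·t; then s mod 92 is the inverse.
Euclidean algorithm:
  87 = 0·92 + 87
  92 = 1·87 + 5
  87 = 17·5 + 2
  5 = 2·2 + 1
  2 = 2·1 + 0
gcd(87,92) = 1
Back-substitution gives: 87·(-37) + 92·(35) = 1
So 87⁻¹ ≡ -37 ≡ 55 (mod 92)
Check: 87 × 55 = 4785 ≡ 1 (mod 92) ✓

87⁻¹ ≡ 55 (mod 92)


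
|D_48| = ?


|D_n| = 2n (n rotations and n reflections)
|D_48| = 2×48 = 96

|D_48| = 96


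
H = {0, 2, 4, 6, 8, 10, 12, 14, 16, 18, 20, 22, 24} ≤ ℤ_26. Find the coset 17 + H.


17 + H = {17 + h (mod 26) : h ∈ H}
17+0=17, 17+2=19, 17+4=21, 17+6=23, 17+8=25, 17+10=1, 17+12=3, 17+14=5, 17+16=7, 17+18=9, 17+20=11, 17+22=13, 17+24=15
17 + H = {1, 3, 5, 7, 9, 11, 13, 15, 17, 19, 21, 23, 25} = 1 + H

17 + H = {1, 3, 5, 7, 9, 11, 13, 15, 17, 19, 21, 23, 25}


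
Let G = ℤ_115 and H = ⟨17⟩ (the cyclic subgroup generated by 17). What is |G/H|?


|⟨17⟩| = n / gcd(17, 115) = 115 / 1 = 115
H is normal (ℤ_115 is abelian).
|G/H| = |G| / |H| = 115 / 115 = 1

|G/H| = 1


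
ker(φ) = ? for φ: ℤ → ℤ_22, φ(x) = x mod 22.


Kernel = preimage of identity
ker(φ) = {x ∈ ℤ : x ≡ 0 (mod 22)} = 22ℤ = {0, ±22, ±44, ...}

ker(φ) = 22ℤ


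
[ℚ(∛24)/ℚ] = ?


∛24 has minimal polynomial x³ - 24 (irreducible over ℚ since 24 is not a perfect cube)

[ℚ(∛24)/ℚ] = 3


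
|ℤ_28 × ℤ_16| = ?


|A × B| = |A| · |B|
|ℤ_28 × ℤ_16| = 28 × 16 = 448

|ℤ_28 × ℤ_16| = 448


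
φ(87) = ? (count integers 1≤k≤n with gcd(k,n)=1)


Factor n: 87 = 3 × 29
φ(n) = n · ∏(1 - 1/p) over distinct primes p | n
φ(87) = 87 · (1 - 1/3) · (1 - 1/29) = 56

φ(87) = 56


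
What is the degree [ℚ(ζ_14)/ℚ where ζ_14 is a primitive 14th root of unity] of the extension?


[ℚ(ζ_n):ℚ] = deg Φ_n(x) = φ(n). Here φ(14) = 6

[ℚ(ζ_14)/ℚ where ζ_14 is a primitive 14th root of unity] = 6


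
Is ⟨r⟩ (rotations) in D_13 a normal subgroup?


H = ⟨r⟩ (rotations) in D_13
The rotation subgroup ⟨r⟩ has index 2 in D_13, so it is normal

Yes, normal subgroup


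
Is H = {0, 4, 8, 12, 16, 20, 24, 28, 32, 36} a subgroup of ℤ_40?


Subgroup test for H = {0, 4, 8, 12, 16, 20, 24, 28, 32, 36} in (ℤ_40, +):
(1) 0 ∈ H? Yes
(2) Closure: for all a,b ∈ H, (a+b) mod 40 ∈ H? Yes
(3) Inverses: for all a ∈ H, -a mod 40 ∈ H? Yes

Yes, H is a subgroup of ℤ_40


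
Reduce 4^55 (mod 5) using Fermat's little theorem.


Fermat's little theorem: if p is prime and gcd(a,p)=1, then a^(p-1) ≡ 1 (mod p)
p = 5 is prime, gcd(4,5) = 1
Reduce exponent: 55 mod 4 = 3
So 4^55 ≡ 4^3 (mod 5)
4^3 mod 5 = 4

4^55 ≡ 4 (mod 5)


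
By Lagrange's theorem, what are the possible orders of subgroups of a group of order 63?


Lagrange's theorem: |H| divides |G|
|G| = 63
Divisors of 63: 1, 3, 7, 9, 21, 63

Possible subgroup orders: {1, 3, 7, 9, 21, 63}


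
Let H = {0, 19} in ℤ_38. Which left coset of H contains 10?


10 + H = {10 + h (mod 38) : h ∈ H}
10+0=10, 10+19=29

10 + H = {10, 29}


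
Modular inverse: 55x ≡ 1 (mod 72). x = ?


Use the extended Euclidean algorithm to write 1 = 55·s + 72·t; then s mod 72 is the inverse.
Euclidean algorithm:
  55 = 0·72 + 55
  72 = 1·55 + 17
  55 = 3·17 + 4
  17 = 4·4 + 1
  4 = 4·1 + 0
gcd(55,72) = 1
Back-substitution gives: 55·(-17) + 72·(13) = 1
So 55⁻¹ ≡ -17 ≡ 55 (mod 72)
Check: 55 × 55 = 3025 ≡ 1 (mod 72) ✓

55⁻¹ ≡ 55 (mod 72)


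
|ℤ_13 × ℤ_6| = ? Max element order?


|ℤ_13 × ℤ_6| = 13 × 6 = 78
Max element order = lcm(13,6) = 78
Cyclic? Yes (gcd=1)

|ℤ_13×ℤ_6| = 78, max element order = 78


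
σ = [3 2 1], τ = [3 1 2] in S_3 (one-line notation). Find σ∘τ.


σ∘τ: apply τ first, then σ
1 →τ 3 →σ 1
2 →τ 1 →σ 3
3 →τ 2 →σ 2

σ∘τ = [1 3 2]


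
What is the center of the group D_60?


Z(G) = {g ∈ G | gx = xg for all x ∈ G}
For even n, Z(D_n) = {e, r^(n/2)}: the 180° rotation r^30 commutes with every reflection and rotation

Z(D_60) = {e, r^30}


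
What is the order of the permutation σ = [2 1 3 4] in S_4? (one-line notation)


Cycle decomposition: (1 2)
Cycle lengths: 2
Order = lcm(2) = 2

ord(σ) = 2


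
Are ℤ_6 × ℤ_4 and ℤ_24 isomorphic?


Comparing ℤ_6 × ℤ_4 and ℤ_24:
gcd(6,4) = 2 ≠ 1. Max element order in ℤ_6×ℤ_4 is lcm(6,4) = 12 < 24, so it has no element of order 24

No, ℤ_6 × ℤ_4 ≇ ℤ_24


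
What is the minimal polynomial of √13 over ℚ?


√13 satisfies x² - 13 = 0, irreducible over ℚ since 13 is squarefree

Minimal polynomial: x² - 13


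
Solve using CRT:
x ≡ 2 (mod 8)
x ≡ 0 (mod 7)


m₁ = 8, m₂ = 7, gcd = 1, so CRT applies. M = m₁·m₂ = 56
Let M₁ = M/m₁ = 7, M₂ = M/m₂ = 8
Find y₁ ≡ M₁⁻¹ (mod m₁): 7⁻¹ ≡ 7 (mod 8)
Find y₂ ≡ M₂⁻¹ (mod m₂): 8⁻¹ ≡ 1 (mod 7)
x = a₁·M₁·y₁ + a₂·M₂·y₂ = 2·7·7 + 0·8·1 = 98
Reduce mod 56: x ≡ 42
Check: 42 mod 8 = 2 ✓, 42 mod 7 = 0 ✓

x ≡ 42 (mod 56)


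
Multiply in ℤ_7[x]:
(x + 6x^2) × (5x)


Expand and collect like terms; reduce coefficients mod 7:
x^0: 0·0 = 0 ≡ 0 (mod 7)
x^1: 0·5 + 1·0 = 0 ≡ 0 (mod 7)
x^2: 1·5 + 6·0 = 5 ≡ 5 (mod 7)
x^3: 6·5 = 30 ≡ 2 (mod 7)
Result: 5x^2 + 2x^3

f · g = 5x^2 + 2x^3


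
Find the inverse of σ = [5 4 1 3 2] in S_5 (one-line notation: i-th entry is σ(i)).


To find σ⁻¹, swap domain and range:
σ(1) = 5 → σ⁻¹(5) = 1
σ(2) = 4 → σ⁻¹(4) = 2
σ(3) = 1 → σ⁻¹(1) = 3
σ(4) = 3 → σ⁻¹(3) = 4
σ(5) = 2 → σ⁻¹(2) = 5

σ⁻¹ = [3 5 4 2 1]


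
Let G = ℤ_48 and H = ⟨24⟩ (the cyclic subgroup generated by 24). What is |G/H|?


|⟨24⟩| = n / gcd(24, 48) = 48 / 24 = 2
H is normal (ℤ_48 is abelian).
|G/H| = |G| / |H| = 48 / 2 = 24

|G/H| = 24


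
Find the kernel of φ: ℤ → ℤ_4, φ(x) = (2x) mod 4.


Kernel = preimage of identity
ker(φ) = {x ∈ ℤ : 2x ≡ 0 (mod 4)}. gcd(2,4) = 2, so 2x ≡ 0 (mod 4) ⟺ x ≡ 0 (mod 4/2 = 2). Hence ker(φ) = 2ℤ

ker(φ) = 2ℤ
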